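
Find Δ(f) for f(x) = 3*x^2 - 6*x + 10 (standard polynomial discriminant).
Δ = -84

For a quadratic a x^2 + b x + c the discriminant is Δ = b^2 - 4ac = (-6)^2 - 4*(3)*(10) = 36 - (120) = -84.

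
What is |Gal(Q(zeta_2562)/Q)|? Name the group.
|Gal(Q(zeta_2562)/Q)| = phi(2562) = 720; group ≅ (Z/2562Z)^* ≅ Z/2Z × Z/6Z × Z/60Z

The n-th cyclotomic polynomial Φ_2562(x) is the minimal polynomial of zeta_2562 over Q and has degree phi(2562) = 720. So Q(zeta_2562) is a degree-720 Galois extension with Galois group (Z/2562Z)^*. By CRT, (Z/2562Z)^* ≅ (Z/2Z)^* × (Z/3Z)^* × (Z/7Z)^* × (Z/61Z)^*. Each prime-power unit group is (Z/2Z)^* ≅ trivial group (order 1); (Z/3Z)^* ≅ Z/2Z; (Z/7Z)^* ≅ Z/6Z; (Z/61Z)^* ≅ Z/60Z. Hence Gal(Q(zeta_2562)/Q) ≅ Z/2Z × Z/6Z × Z/60Z.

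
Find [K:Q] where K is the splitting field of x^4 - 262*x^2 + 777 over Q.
[K:Q] = 4

f factors as (x^2 - 259)(x^2 - 3); the splitting field is K = Q(sqrt(259), sqrt(3)). Since 259, 3, and 777 are all non-squares in Q, the three subfields Q(sqrt(259)), Q(sqrt(3)), Q(sqrt(777)) are distinct degree-2 extensions, so [K:Q] = 4 (Klein four Galois group).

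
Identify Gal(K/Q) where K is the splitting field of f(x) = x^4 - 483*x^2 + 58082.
Gal(K/Q) = V_4 (Klein four-group, Z/2Z × Z/2Z)

f factors as (x^2 - 226)(x^2 - 257), so the splitting field is K = Q(sqrt(226), sqrt(257)). The elements 226, 257, 58082 are all non-squares in Q, so sqrt(226) and sqrt(257) generate independent quadratic extensions. Thus [K:Q] = 4 and Gal(K/Q) is generated by the two order-2 automorphisms sqrt(226) ↦ -sqrt(226) and sqrt(257) ↦ -sqrt(257), giving V_4.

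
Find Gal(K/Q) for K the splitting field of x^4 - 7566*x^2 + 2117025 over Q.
Gal(K/Q) = Z/2Z (cyclic of order 2)

f factors as (x^2 - 291)(x^2 - 7275), so the splitting field is K = Q(sqrt(291), sqrt(7275)). The squarefree part of 291 is 291 and the squarefree part of 7275 is also 291, so sqrt(291) and sqrt(7275) are both rational multiples of sqrt(291). Hence Q(sqrt(291)) = Q(sqrt(7275)) = Q(sqrt(291)), and the splitting field collapses to a single degree-2 extension with Galois group Z/2Z.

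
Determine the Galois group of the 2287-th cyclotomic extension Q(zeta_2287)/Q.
|Gal(Q(zeta_2287)/Q)| = phi(2287) = 2286; group ≅ (Z/2287Z)^* ≅ Z/2286Z

The n-th cyclotomic polynomial Φ_2287(x) is the minimal polynomial of zeta_2287 over Q and has degree phi(2287) = 2286. So Q(zeta_2287) is a degree-2286 Galois extension with Galois group (Z/2287Z)^*. (Z/2287Z)^* is cyclic since 2287 is an odd prime power (or 4). Hence Gal(Q(zeta_2287)/Q) ≅ Z/2286Z.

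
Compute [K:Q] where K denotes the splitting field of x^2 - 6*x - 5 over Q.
[K:Q] = 2

The discriminant of x^2 + (-6)*x + (-5) is b^2 - 4c = 36 - (-20) = 56. Since 56 is not a perfect square in Q, the polynomial is irreducible over Q. Its two roots generate a degree-2 extension, so [K:Q] = 2.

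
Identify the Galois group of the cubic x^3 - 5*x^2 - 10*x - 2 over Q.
Gal(K/Q) = S_3 (symmetric group of order 6)

Compute the discriminant of x^3 + (-5)*x^2 + (-10)*x + (-2): Δ = 3592. Since Δ is not a rational square, the Galois group is not contained in A_3; it must be the full S_3 (irreducibility of the cubic rules out anything smaller).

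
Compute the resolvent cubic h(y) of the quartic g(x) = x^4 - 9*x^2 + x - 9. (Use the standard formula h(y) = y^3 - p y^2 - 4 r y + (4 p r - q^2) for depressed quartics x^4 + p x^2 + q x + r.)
h(y) = y^3 + 9*y^2 + 36*y + 323

Identify coefficients: p = -9, q = 1, r = -9.
Plug into h(y) = y^3 - p y^2 - 4 r y + (4 p r - q^2):
  h(y) = y^3 - (-9) y^2 - 4*(-9) y + (4*(-9)*(-9) - (1)^2)
       = y^3 + (9) y^2 + (36) y + (323).
Simplifying: h(y) = y^3 + 9*y^2 + 36*y + 323.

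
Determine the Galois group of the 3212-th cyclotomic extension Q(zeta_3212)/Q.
|Gal(Q(zeta_3212)/Q)| = phi(3212) = 1440; group ≅ (Z/3212Z)^* ≅ Z/2Z × Z/10Z × Z/72Z

The n-th cyclotomic polynomial Φ_3212(x) is the minimal polynomial of zeta_3212 over Q and has degree phi(3212) = 1440. So Q(zeta_3212) is a degree-1440 Galois extension with Galois group (Z/3212Z)^*. By CRT, (Z/3212Z)^* ≅ (Z/4Z)^* × (Z/11Z)^* × (Z/73Z)^*. Each prime-power unit group is (Z/4Z)^* ≅ Z/2Z; (Z/11Z)^* ≅ Z/10Z; (Z/73Z)^* ≅ Z/72Z. Hence Gal(Q(zeta_3212)/Q) ≅ Z/2Z × Z/10Z × Z/72Z.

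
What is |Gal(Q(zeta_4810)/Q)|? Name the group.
|Gal(Q(zeta_4810)/Q)| = phi(4810) = 1728; group ≅ (Z/4810Z)^* ≅ Z/4Z × Z/12Z × Z/36Z

The n-th cyclotomic polynomial Φ_4810(x) is the minimal polynomial of zeta_4810 over Q and has degree phi(4810) = 1728. So Q(zeta_4810) is a degree-1728 Galois extension with Galois group (Z/4810Z)^*. By CRT, (Z/4810Z)^* ≅ (Z/2Z)^* × (Z/5Z)^* × (Z/13Z)^* × (Z/37Z)^*. Each prime-power unit group is (Z/2Z)^* ≅ trivial group (order 1); (Z/5Z)^* ≅ Z/4Z; (Z/13Z)^* ≅ Z/12Z; (Z/37Z)^* ≅ Z/36Z. Hence Gal(Q(zeta_4810)/Q) ≅ Z/4Z × Z/12Z × Z/36Z.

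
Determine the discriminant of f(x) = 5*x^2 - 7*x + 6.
Δ = -71

For a quadratic a x^2 + b x + c the discriminant is Δ = b^2 - 4ac = (-7)^2 - 4*(5)*(6) = 49 - (120) = -71.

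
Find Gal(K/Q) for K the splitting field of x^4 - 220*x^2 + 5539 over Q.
Gal(K/Q) = V_4 (Klein four-group, Z/2Z × Z/2Z)

f factors as (x^2 - 191)(x^2 - 29), so the splitting field is K = Q(sqrt(191), sqrt(29)). The elements 191, 29, 5539 are all non-squares in Q, so sqrt(191) and sqrt(29) generate independent quadratic extensions. Thus [K:Q] = 4 and Gal(K/Q) is generated by the two order-2 automorphisms sqrt(191) ↦ -sqrt(191) and sqrt(29) ↦ -sqrt(29), giving V_4.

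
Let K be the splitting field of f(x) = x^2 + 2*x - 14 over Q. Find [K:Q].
[K:Q] = 2

The discriminant of x^2 + (2)*x + (-14) is b^2 - 4c = 4 - (-56) = 60. Since 60 is not a perfect square in Q, the polynomial is irreducible over Q. Its two roots generate a degree-2 extension, so [K:Q] = 2.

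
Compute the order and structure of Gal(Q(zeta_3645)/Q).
|Gal(Q(zeta_3645)/Q)| = phi(3645) = 1944; group ≅ (Z/3645Z)^* ≅ Z/4Z × Z/486Z

The n-th cyclotomic polynomial Φ_3645(x) is the minimal polynomial of zeta_3645 over Q and has degree phi(3645) = 1944. So Q(zeta_3645) is a degree-1944 Galois extension with Galois group (Z/3645Z)^*. By CRT, (Z/3645Z)^* ≅ (Z/729Z)^* × (Z/5Z)^*. Each prime-power unit group is (Z/729Z)^* ≅ Z/486Z; (Z/5Z)^* ≅ Z/4Z. Hence Gal(Q(zeta_3645)/Q) ≅ Z/4Z × Z/486Z.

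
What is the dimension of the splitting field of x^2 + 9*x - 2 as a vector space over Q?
[K:Q] = 2

The discriminant of x^2 + (9)*x + (-2) is b^2 - 4c = 81 - (-8) = 89. Since 89 is not a perfect square in Q, the polynomial is irreducible over Q. Its two roots generate a degree-2 extension, so [K:Q] = 2.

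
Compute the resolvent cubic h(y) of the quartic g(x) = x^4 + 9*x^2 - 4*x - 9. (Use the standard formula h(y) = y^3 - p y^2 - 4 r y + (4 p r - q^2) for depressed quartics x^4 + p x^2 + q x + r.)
h(y) = y^3 - 9*y^2 + 36*y - 340

Identify coefficients: p = 9, q = -4, r = -9.
Plug into h(y) = y^3 - p y^2 - 4 r y + (4 p r - q^2):
  h(y) = y^3 - (9) y^2 - 4*(-9) y + (4*(9)*(-9) - (-4)^2)
       = y^3 + (-9) y^2 + (36) y + (-340).
Simplifying: h(y) = y^3 - 9*y^2 + 36*y - 340.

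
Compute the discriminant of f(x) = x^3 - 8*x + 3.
Δ = 1805

For a depressed cubic x^3 + p x + q the discriminant is Δ = -4 p^3 - 27 q^2 = -4*(-8)^3 - 27*(3)^2 = 2048 - 243 = 1805.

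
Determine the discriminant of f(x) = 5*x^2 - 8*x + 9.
Δ = -116

For a quadratic a x^2 + b x + c the discriminant is Δ = b^2 - 4ac = (-8)^2 - 4*(5)*(9) = 64 - (180) = -116.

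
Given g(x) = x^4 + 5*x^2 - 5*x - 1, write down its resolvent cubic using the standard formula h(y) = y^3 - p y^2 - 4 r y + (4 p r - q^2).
h(y) = y^3 - 5*y^2 + 4*y - 45

Identify coefficients: p = 5, q = -5, r = -1.
Plug into h(y) = y^3 - p y^2 - 4 r y + (4 p r - q^2):
  h(y) = y^3 - (5) y^2 - 4*(-1) y + (4*(5)*(-1) - (-5)^2)
       = y^3 + (-5) y^2 + (4) y + (-45).
Simplifying: h(y) = y^3 - 5*y^2 + 4*y - 45.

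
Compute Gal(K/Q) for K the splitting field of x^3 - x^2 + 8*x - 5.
Gal(K/Q) = S_3 (symmetric group of order 6)

Compute the discriminant of x^3 + (-1)*x^2 + (8)*x + (-5): Δ = -1959. Since Δ is not a rational square, the Galois group is not contained in A_3; it must be the full S_3 (irreducibility of the cubic rules out anything smaller).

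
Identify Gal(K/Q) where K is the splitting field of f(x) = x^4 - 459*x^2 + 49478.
Gal(K/Q) = V_4 (Klein four-group, Z/2Z × Z/2Z)

f factors as (x^2 - 286)(x^2 - 173), so the splitting field is K = Q(sqrt(286), sqrt(173)). The elements 286, 173, 49478 are all non-squares in Q, so sqrt(286) and sqrt(173) generate independent quadratic extensions. Thus [K:Q] = 4 and Gal(K/Q) is generated by the two order-2 automorphisms sqrt(286) ↦ -sqrt(286) and sqrt(173) ↦ -sqrt(173), giving V_4.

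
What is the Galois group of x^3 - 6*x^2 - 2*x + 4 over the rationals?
Gal(K/Q) = S_3 (symmetric group of order 6)

Compute the discriminant of x^3 + (-6)*x^2 + (-2)*x + (4): Δ = 4064. Since Δ is not a rational square, the Galois group is not contained in A_3; it must be the full S_3 (irreducibility of the cubic rules out anything smaller).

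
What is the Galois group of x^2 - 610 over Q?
Gal(K/Q) = Z/2Z (cyclic of order 2)

x^2 - 610 is irreducible over Q since 610 is not a rational square. The splitting field Q(sqrt(610)) has degree 2 over Q, and its unique nontrivial automorphism is sqrt(610) ↦ -sqrt(610). Hence Gal(Q(sqrt(610))/Q) = Z/2Z.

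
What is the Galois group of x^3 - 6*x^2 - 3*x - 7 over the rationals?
Gal(K/Q) = S_3 (symmetric group of order 6)

Compute the discriminant of x^3 + (-6)*x^2 + (-3)*x + (-7): Δ = -9207. Since Δ is not a rational square, the Galois group is not contained in A_3; it must be the full S_3 (irreducibility of the cubic rules out anything smaller).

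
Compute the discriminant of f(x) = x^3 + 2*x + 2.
Δ = -140

For a depressed cubic x^3 + p x + q the discriminant is Δ = -4 p^3 - 27 q^2 = -4*(2)^3 - 27*(2)^2 = -32 - 108 = -140.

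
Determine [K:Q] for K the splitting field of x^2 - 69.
[K:Q] = 2

The polynomial x^2 - 69 is irreducible over Q since 69 is not a perfect square. Its splitting field is Q(sqrt(69)), which has degree 2 over Q.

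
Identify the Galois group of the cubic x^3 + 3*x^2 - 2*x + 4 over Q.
Gal(K/Q) = S_3 (symmetric group of order 6)

Compute the discriminant of x^3 + (3)*x^2 + (-2)*x + (4): Δ = -1228. Since Δ is not a rational square, the Galois group is not contained in A_3; it must be the full S_3 (irreducibility of the cubic rules out anything smaller).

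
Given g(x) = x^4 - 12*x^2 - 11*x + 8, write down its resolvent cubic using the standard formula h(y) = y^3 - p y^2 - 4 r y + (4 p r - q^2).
h(y) = y^3 + 12*y^2 - 32*y - 505

Identify coefficients: p = -12, q = -11, r = 8.
Plug into h(y) = y^3 - p y^2 - 4 r y + (4 p r - q^2):
  h(y) = y^3 - (-12) y^2 - 4*(8) y + (4*(-12)*(8) - (-11)^2)
       = y^3 + (12) y^2 + (-32) y + (-505).
Simplifying: h(y) = y^3 + 12*y^2 - 32*y - 505.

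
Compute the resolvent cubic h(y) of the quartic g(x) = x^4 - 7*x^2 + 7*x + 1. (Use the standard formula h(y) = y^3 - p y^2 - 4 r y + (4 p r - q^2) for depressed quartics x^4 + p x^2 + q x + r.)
h(y) = y^3 + 7*y^2 - 4*y - 77

Identify coefficients: p = -7, q = 7, r = 1.
Plug into h(y) = y^3 - p y^2 - 4 r y + (4 p r - q^2):
  h(y) = y^3 - (-7) y^2 - 4*(1) y + (4*(-7)*(1) - (7)^2)
       = y^3 + (7) y^2 + (-4) y + (-77).
Simplifying: h(y) = y^3 + 7*y^2 - 4*y - 77.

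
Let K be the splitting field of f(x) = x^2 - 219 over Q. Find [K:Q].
[K:Q] = 2

The polynomial x^2 - 219 is irreducible over Q since 219 is not a perfect square. Its splitting field is Q(sqrt(219)), which has degree 2 over Q.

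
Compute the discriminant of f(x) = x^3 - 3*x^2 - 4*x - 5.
Δ = -1895

For x^3 + a x^2 + b x + c the discriminant is Δ = 18 a b c - 4 a^3 c + a^2 b^2 - 4 b^3 - 27 c^2.
Plug a = -3, b = -4, c = -5:
  18*(-3)*(-4)*(-5) - 4*(-3)^3*(-5) + (-3)^2*(-4)^2 - 4*(-4)^3 - 27*(-5)^2
  = -1080 + (-540) + 144 + (256) + (-675)
  = -1895.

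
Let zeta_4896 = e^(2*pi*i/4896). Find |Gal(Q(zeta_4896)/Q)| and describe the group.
|Gal(Q(zeta_4896)/Q)| = phi(4896) = 1536; group ≅ (Z/4896Z)^* ≅ Z/2Z × Z/6Z × Z/8Z × Z/16Z

The n-th cyclotomic polynomial Φ_4896(x) is the minimal polynomial of zeta_4896 over Q and has degree phi(4896) = 1536. So Q(zeta_4896) is a degree-1536 Galois extension with Galois group (Z/4896Z)^*. By CRT, (Z/4896Z)^* ≅ (Z/32Z)^* × (Z/9Z)^* × (Z/17Z)^*. Each prime-power unit group is (Z/32Z)^* ≅ Z/2Z × Z/8Z; (Z/9Z)^* ≅ Z/6Z; (Z/17Z)^* ≅ Z/16Z. Hence Gal(Q(zeta_4896)/Q) ≅ Z/2Z × Z/6Z × Z/8Z × Z/16Z.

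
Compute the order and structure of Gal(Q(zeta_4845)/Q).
|Gal(Q(zeta_4845)/Q)| = phi(4845) = 2304; group ≅ (Z/4845Z)^* ≅ Z/2Z × Z/4Z × Z/16Z × Z/18Z

The n-th cyclotomic polynomial Φ_4845(x) is the minimal polynomial of zeta_4845 over Q and has degree phi(4845) = 2304. So Q(zeta_4845) is a degree-2304 Galois extension with Galois group (Z/4845Z)^*. By CRT, (Z/4845Z)^* ≅ (Z/3Z)^* × (Z/5Z)^* × (Z/17Z)^* × (Z/19Z)^*. Each prime-power unit group is (Z/3Z)^* ≅ Z/2Z; (Z/5Z)^* ≅ Z/4Z; (Z/17Z)^* ≅ Z/16Z; (Z/19Z)^* ≅ Z/18Z. Hence Gal(Q(zeta_4845)/Q) ≅ Z/2Z × Z/4Z × Z/16Z × Z/18Z.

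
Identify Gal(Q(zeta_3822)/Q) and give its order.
|Gal(Q(zeta_3822)/Q)| = phi(3822) = 1008; group ≅ (Z/3822Z)^* ≅ Z/2Z × Z/12Z × Z/42Z

The n-th cyclotomic polynomial Φ_3822(x) is the minimal polynomial of zeta_3822 over Q and has degree phi(3822) = 1008. So Q(zeta_3822) is a degree-1008 Galois extension with Galois group (Z/3822Z)^*. By CRT, (Z/3822Z)^* ≅ (Z/2Z)^* × (Z/3Z)^* × (Z/49Z)^* × (Z/13Z)^*. Each prime-power unit group is (Z/2Z)^* ≅ trivial group (order 1); (Z/3Z)^* ≅ Z/2Z; (Z/49Z)^* ≅ Z/42Z; (Z/13Z)^* ≅ Z/12Z. Hence Gal(Q(zeta_3822)/Q) ≅ Z/2Z × Z/12Z × Z/42Z.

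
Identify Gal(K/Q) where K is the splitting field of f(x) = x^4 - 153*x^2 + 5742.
Gal(K/Q) = V_4 (Klein four-group, Z/2Z × Z/2Z)

f factors as (x^2 - 87)(x^2 - 66), so the splitting field is K = Q(sqrt(87), sqrt(66)). The elements 87, 66, 5742 are all non-squares in Q, so sqrt(87) and sqrt(66) generate independent quadratic extensions. Thus [K:Q] = 4 and Gal(K/Q) is generated by the two order-2 automorphisms sqrt(87) ↦ -sqrt(87) and sqrt(66) ↦ -sqrt(66), giving V_4.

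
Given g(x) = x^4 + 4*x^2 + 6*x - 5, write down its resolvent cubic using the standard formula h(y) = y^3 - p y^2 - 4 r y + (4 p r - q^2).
h(y) = y^3 - 4*y^2 + 20*y - 116

Identify coefficients: p = 4, q = 6, r = -5.
Plug into h(y) = y^3 - p y^2 - 4 r y + (4 p r - q^2):
  h(y) = y^3 - (4) y^2 - 4*(-5) y + (4*(4)*(-5) - (6)^2)
       = y^3 + (-4) y^2 + (20) y + (-116).
Simplifying: h(y) = y^3 - 4*y^2 + 20*y - 116.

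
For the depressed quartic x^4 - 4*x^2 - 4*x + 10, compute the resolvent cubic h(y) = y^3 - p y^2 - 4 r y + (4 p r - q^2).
h(y) = y^3 + 4*y^2 - 40*y - 176

Identify coefficients: p = -4, q = -4, r = 10.
Plug into h(y) = y^3 - p y^2 - 4 r y + (4 p r - q^2):
  h(y) = y^3 - (-4) y^2 - 4*(10) y + (4*(-4)*(10) - (-4)^2)
       = y^3 + (4) y^2 + (-40) y + (-176).
Simplifying: h(y) = y^3 + 4*y^2 - 40*y - 176.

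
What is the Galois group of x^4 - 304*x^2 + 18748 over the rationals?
Gal(K/Q) = V_4 (Klein four-group, Z/2Z × Z/2Z)

f factors as (x^2 - 86)(x^2 - 218), so the splitting field is K = Q(sqrt(86), sqrt(218)). The elements 86, 218, 18748 are all non-squares in Q, so sqrt(86) and sqrt(218) generate independent quadratic extensions. Thus [K:Q] = 4 and Gal(K/Q) is generated by the two order-2 automorphisms sqrt(86) ↦ -sqrt(86) and sqrt(218) ↦ -sqrt(218), giving V_4.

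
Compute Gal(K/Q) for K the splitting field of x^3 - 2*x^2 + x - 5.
Gal(K/Q) = S_3 (symmetric group of order 6)

Compute the discriminant of x^3 + (-2)*x^2 + (1)*x + (-5): Δ = -655. Since Δ is not a rational square, the Galois group is not contained in A_3; it must be the full S_3 (irreducibility of the cubic rules out anything smaller).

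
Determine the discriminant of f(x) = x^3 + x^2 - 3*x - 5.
Δ = -268

For x^3 + a x^2 + b x + c the discriminant is Δ = 18 a b c - 4 a^3 c + a^2 b^2 - 4 b^3 - 27 c^2.
Plug a = 1, b = -3, c = -5:
  18*(1)*(-3)*(-5) - 4*(1)^3*(-5) + (1)^2*(-3)^2 - 4*(-3)^3 - 27*(-5)^2
  = 270 + (20) + 9 + (108) + (-675)
  = -268.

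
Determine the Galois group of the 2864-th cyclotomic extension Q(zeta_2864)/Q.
|Gal(Q(zeta_2864)/Q)| = phi(2864) = 1424; group ≅ (Z/2864Z)^* ≅ Z/2Z × Z/4Z × Z/178Z

The n-th cyclotomic polynomial Φ_2864(x) is the minimal polynomial of zeta_2864 over Q and has degree phi(2864) = 1424. So Q(zeta_2864) is a degree-1424 Galois extension with Galois group (Z/2864Z)^*. By CRT, (Z/2864Z)^* ≅ (Z/16Z)^* × (Z/179Z)^*. Each prime-power unit group is (Z/16Z)^* ≅ Z/2Z × Z/4Z; (Z/179Z)^* ≅ Z/178Z. Hence Gal(Q(zeta_2864)/Q) ≅ Z/2Z × Z/4Z × Z/178Z.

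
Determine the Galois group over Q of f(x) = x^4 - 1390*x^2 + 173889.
Gal(K/Q) = Z/2Z (cyclic of order 2)

f factors as (x^2 - 139)(x^2 - 1251), so the splitting field is K = Q(sqrt(139), sqrt(1251)). The squarefree part of 139 is 139 and the squarefree part of 1251 is also 139, so sqrt(139) and sqrt(1251) are both rational multiples of sqrt(139). Hence Q(sqrt(139)) = Q(sqrt(1251)) = Q(sqrt(139)), and the splitting field collapses to a single degree-2 extension with Galois group Z/2Z.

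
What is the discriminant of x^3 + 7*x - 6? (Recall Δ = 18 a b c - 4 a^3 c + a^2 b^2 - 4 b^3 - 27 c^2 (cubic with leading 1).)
Δ = -2344

For x^3 + a x^2 + b x + c the discriminant is Δ = 18 a b c - 4 a^3 c + a^2 b^2 - 4 b^3 - 27 c^2.
Plug a = 0, b = 7, c = -6:
  18*(0)*(7)*(-6) - 4*(0)^3*(-6) + (0)^2*(7)^2 - 4*(7)^3 - 27*(-6)^2
  = 0 + (0) + 0 + (-1372) + (-972)
  = -2344.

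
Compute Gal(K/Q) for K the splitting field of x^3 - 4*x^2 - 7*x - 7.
Gal(K/Q) = S_3 (symmetric group of order 6)

Compute the discriminant of x^3 + (-4)*x^2 + (-7)*x + (-7): Δ = -4487. Since Δ is not a rational square, the Galois group is not contained in A_3; it must be the full S_3 (irreducibility of the cubic rules out anything smaller).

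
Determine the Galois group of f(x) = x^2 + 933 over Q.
Gal(K/Q) = Z/2Z (cyclic of order 2)

x^2 + 933 is irreducible over Q since -933 is not a rational square. The splitting field Q(sqrt(-933)) has degree 2 over Q, and its unique nontrivial automorphism is sqrt(-933) ↦ -sqrt(-933). Hence Gal(Q(sqrt(-933))/Q) = Z/2Z.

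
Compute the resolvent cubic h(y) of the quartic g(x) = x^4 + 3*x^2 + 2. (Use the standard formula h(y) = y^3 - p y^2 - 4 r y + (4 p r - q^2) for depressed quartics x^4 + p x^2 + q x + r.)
h(y) = y^3 - 3*y^2 - 8*y + 24

Identify coefficients: p = 3, q = 0, r = 2.
Plug into h(y) = y^3 - p y^2 - 4 r y + (4 p r - q^2):
  h(y) = y^3 - (3) y^2 - 4*(2) y + (4*(3)*(2) - (0)^2)
       = y^3 + (-3) y^2 + (-8) y + (24).
Simplifying: h(y) = y^3 - 3*y^2 - 8*y + 24.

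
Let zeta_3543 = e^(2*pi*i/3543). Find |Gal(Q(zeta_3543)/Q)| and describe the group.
|Gal(Q(zeta_3543)/Q)| = phi(3543) = 2360; group ≅ (Z/3543Z)^* ≅ Z/2Z × Z/1180Z

The n-th cyclotomic polynomial Φ_3543(x) is the minimal polynomial of zeta_3543 over Q and has degree phi(3543) = 2360. So Q(zeta_3543) is a degree-2360 Galois extension with Galois group (Z/3543Z)^*. By CRT, (Z/3543Z)^* ≅ (Z/3Z)^* × (Z/1181Z)^*. Each prime-power unit group is (Z/3Z)^* ≅ Z/2Z; (Z/1181Z)^* ≅ Z/1180Z. Hence Gal(Q(zeta_3543)/Q) ≅ Z/2Z × Z/1180Z.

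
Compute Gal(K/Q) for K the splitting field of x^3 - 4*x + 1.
Gal(K/Q) = S_3 (symmetric group of order 6)

Compute the discriminant of x^3 + (0)*x^2 + (-4)*x + (1): Δ = 229. Since Δ is not a rational square, the Galois group is not contained in A_3; it must be the full S_3 (irreducibility of the cubic rules out anything smaller).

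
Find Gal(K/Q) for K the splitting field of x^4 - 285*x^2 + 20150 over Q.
Gal(K/Q) = V_4 (Klein four-group, Z/2Z × Z/2Z)

f factors as (x^2 - 155)(x^2 - 130), so the splitting field is K = Q(sqrt(155), sqrt(130)). The elements 155, 130, 20150 are all non-squares in Q, so sqrt(155) and sqrt(130) generate independent quadratic extensions. Thus [K:Q] = 4 and Gal(K/Q) is generated by the two order-2 automorphisms sqrt(155) ↦ -sqrt(155) and sqrt(130) ↦ -sqrt(130), giving V_4.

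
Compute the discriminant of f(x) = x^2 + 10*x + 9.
Δ = 64

For a quadratic a x^2 + b x + c the discriminant is Δ = b^2 - 4ac = (10)^2 - 4*(1)*(9) = 100 - (36) = 64.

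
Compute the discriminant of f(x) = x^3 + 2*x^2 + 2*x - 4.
Δ = -608

For x^3 + a x^2 + b x + c the discriminant is Δ = 18 a b c - 4 a^3 c + a^2 b^2 - 4 b^3 - 27 c^2.
Plug a = 2, b = 2, c = -4:
  18*(2)*(2)*(-4) - 4*(2)^3*(-4) + (2)^2*(2)^2 - 4*(2)^3 - 27*(-4)^2
  = -288 + (128) + 16 + (-32) + (-432)
  = -608.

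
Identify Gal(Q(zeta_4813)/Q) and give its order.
|Gal(Q(zeta_4813)/Q)| = phi(4813) = 4812; group ≅ (Z/4813Z)^* ≅ Z/4812Z

The n-th cyclotomic polynomial Φ_4813(x) is the minimal polynomial of zeta_4813 over Q and has degree phi(4813) = 4812. So Q(zeta_4813) is a degree-4812 Galois extension with Galois group (Z/4813Z)^*. (Z/4813Z)^* is cyclic since 4813 is an odd prime power (or 4). Hence Gal(Q(zeta_4813)/Q) ≅ Z/4812Z.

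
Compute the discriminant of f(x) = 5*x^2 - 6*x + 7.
Δ = -104

For a quadratic a x^2 + b x + c the discriminant is Δ = b^2 - 4ac = (-6)^2 - 4*(5)*(7) = 36 - (140) = -104.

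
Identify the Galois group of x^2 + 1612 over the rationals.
Gal(K/Q) = Z/2Z (cyclic of order 2)

x^2 + 1612 is irreducible over Q since -1612 is not a rational square. The splitting field Q(sqrt(-1612)) has degree 2 over Q, and its unique nontrivial automorphism is sqrt(-1612) ↦ -sqrt(-1612). Hence Gal(Q(sqrt(-1612))/Q) = Z/2Z.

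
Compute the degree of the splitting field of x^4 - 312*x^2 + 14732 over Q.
[K:Q] = 4

f factors as (x^2 - 58)(x^2 - 254); the splitting field is K = Q(sqrt(58), sqrt(254)). Since 58, 254, and 14732 are all non-squares in Q, the three subfields Q(sqrt(58)), Q(sqrt(254)), Q(sqrt(14732)) are distinct degree-2 extensions, so [K:Q] = 4 (Klein four Galois group).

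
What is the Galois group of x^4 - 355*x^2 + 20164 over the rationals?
Gal(K/Q) = Z/2Z (cyclic of order 2)

f factors as (x^2 - 71)(x^2 - 284), so the splitting field is K = Q(sqrt(71), sqrt(284)). The squarefree part of 71 is 71 and the squarefree part of 284 is also 71, so sqrt(71) and sqrt(284) are both rational multiples of sqrt(71). Hence Q(sqrt(71)) = Q(sqrt(284)) = Q(sqrt(71)), and the splitting field collapses to a single degree-2 extension with Galois group Z/2Z.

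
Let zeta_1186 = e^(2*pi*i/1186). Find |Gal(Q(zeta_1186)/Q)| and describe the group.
|Gal(Q(zeta_1186)/Q)| = phi(1186) = 592; group ≅ (Z/1186Z)^* ≅ Z/592Z

The n-th cyclotomic polynomial Φ_1186(x) is the minimal polynomial of zeta_1186 over Q and has degree phi(1186) = 592. So Q(zeta_1186) is a degree-592 Galois extension with Galois group (Z/1186Z)^*. By CRT, (Z/1186Z)^* ≅ (Z/2Z)^* × (Z/593Z)^*. Each prime-power unit group is (Z/2Z)^* ≅ trivial group (order 1); (Z/593Z)^* ≅ Z/592Z. Hence Gal(Q(zeta_1186)/Q) ≅ Z/592Z.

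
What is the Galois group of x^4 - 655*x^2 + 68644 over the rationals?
Gal(K/Q) = Z/2Z (cyclic of order 2)

f factors as (x^2 - 131)(x^2 - 524), so the splitting field is K = Q(sqrt(131), sqrt(524)). The squarefree part of 131 is 131 and the squarefree part of 524 is also 131, so sqrt(131) and sqrt(524) are both rational multiples of sqrt(131). Hence Q(sqrt(131)) = Q(sqrt(524)) = Q(sqrt(131)), and the splitting field collapses to a single degree-2 extension with Galois group Z/2Z.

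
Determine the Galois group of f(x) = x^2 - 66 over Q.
Gal(K/Q) = Z/2Z (cyclic of order 2)

x^2 - 66 is irreducible over Q since 66 is not a rational square. The splitting field Q(sqrt(66)) has degree 2 over Q, and its unique nontrivial automorphism is sqrt(66) ↦ -sqrt(66). Hence Gal(Q(sqrt(66))/Q) = Z/2Z.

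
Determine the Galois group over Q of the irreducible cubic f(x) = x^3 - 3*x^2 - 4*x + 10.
Gal(K/Q) = S_3 (symmetric group of order 6)

Compute the discriminant of x^3 + (-3)*x^2 + (-4)*x + (10): Δ = 940. Since Δ is not a rational square, the Galois group is not contained in A_3; it must be the full S_3 (irreducibility of the cubic rules out anything smaller).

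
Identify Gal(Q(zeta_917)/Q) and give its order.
|Gal(Q(zeta_917)/Q)| = phi(917) = 780; group ≅ (Z/917Z)^* ≅ Z/6Z × Z/130Z

The n-th cyclotomic polynomial Φ_917(x) is the minimal polynomial of zeta_917 over Q and has degree phi(917) = 780. So Q(zeta_917) is a degree-780 Galois extension with Galois group (Z/917Z)^*. By CRT, (Z/917Z)^* ≅ (Z/7Z)^* × (Z/131Z)^*. Each prime-power unit group is (Z/7Z)^* ≅ Z/6Z; (Z/131Z)^* ≅ Z/130Z. Hence Gal(Q(zeta_917)/Q) ≅ Z/6Z × Z/130Z.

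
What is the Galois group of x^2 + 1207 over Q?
Gal(K/Q) = Z/2Z (cyclic of order 2)

x^2 + 1207 is irreducible over Q since -1207 is not a rational square. The splitting field Q(sqrt(-1207)) has degree 2 over Q, and its unique nontrivial automorphism is sqrt(-1207) ↦ -sqrt(-1207). Hence Gal(Q(sqrt(-1207))/Q) = Z/2Z.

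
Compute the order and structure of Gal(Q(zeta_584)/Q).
|Gal(Q(zeta_584)/Q)| = phi(584) = 288; group ≅ (Z/584Z)^* ≅ Z/2Z × Z/2Z × Z/72Z

The n-th cyclotomic polynomial Φ_584(x) is the minimal polynomial of zeta_584 over Q and has degree phi(584) = 288. So Q(zeta_584) is a degree-288 Galois extension with Galois group (Z/584Z)^*. By CRT, (Z/584Z)^* ≅ (Z/8Z)^* × (Z/73Z)^*. Each prime-power unit group is (Z/8Z)^* ≅ Z/2Z × Z/2Z; (Z/73Z)^* ≅ Z/72Z. Hence Gal(Q(zeta_584)/Q) ≅ Z/2Z × Z/2Z × Z/72Z.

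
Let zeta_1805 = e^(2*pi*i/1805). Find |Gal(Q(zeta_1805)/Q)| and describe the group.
|Gal(Q(zeta_1805)/Q)| = phi(1805) = 1368; group ≅ (Z/1805Z)^* ≅ Z/4Z × Z/342Z

The n-th cyclotomic polynomial Φ_1805(x) is the minimal polynomial of zeta_1805 over Q and has degree phi(1805) = 1368. So Q(zeta_1805) is a degree-1368 Galois extension with Galois group (Z/1805Z)^*. By CRT, (Z/1805Z)^* ≅ (Z/5Z)^* × (Z/361Z)^*. Each prime-power unit group is (Z/5Z)^* ≅ Z/4Z; (Z/361Z)^* ≅ Z/342Z. Hence Gal(Q(zeta_1805)/Q) ≅ Z/4Z × Z/342Z.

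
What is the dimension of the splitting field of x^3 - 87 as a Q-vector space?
[K:Q] = 6

x^3 - 87 has one real root r = 87^(1/3) and two complex roots r*zeta_3, r*zeta_3^2 where zeta_3 = e^(2*pi*i/3). The splitting field is Q(r, zeta_3). [Q(r):Q] = 3 and [Q(zeta_3):Q] = 2 with gcd = 1, so [Q(r, zeta_3):Q] = 3 * 2 = 6.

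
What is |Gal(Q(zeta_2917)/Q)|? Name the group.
|Gal(Q(zeta_2917)/Q)| = phi(2917) = 2916; group ≅ (Z/2917Z)^* ≅ Z/2916Z

The n-th cyclotomic polynomial Φ_2917(x) is the minimal polynomial of zeta_2917 over Q and has degree phi(2917) = 2916. So Q(zeta_2917) is a degree-2916 Galois extension with Galois group (Z/2917Z)^*. (Z/2917Z)^* is cyclic since 2917 is an odd prime power (or 4). Hence Gal(Q(zeta_2917)/Q) ≅ Z/2916Z.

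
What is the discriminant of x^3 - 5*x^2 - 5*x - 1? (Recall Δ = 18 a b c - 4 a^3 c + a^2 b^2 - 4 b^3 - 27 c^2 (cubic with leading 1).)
Δ = 148

For x^3 + a x^2 + b x + c the discriminant is Δ = 18 a b c - 4 a^3 c + a^2 b^2 - 4 b^3 - 27 c^2.
Plug a = -5, b = -5, c = -1:
  18*(-5)*(-5)*(-1) - 4*(-5)^3*(-1) + (-5)^2*(-5)^2 - 4*(-5)^3 - 27*(-1)^2
  = -450 + (-500) + 625 + (500) + (-27)
  = 148.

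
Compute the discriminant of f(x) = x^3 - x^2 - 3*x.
Δ = 117

For x^3 + a x^2 + b x + c the discriminant is Δ = 18 a b c - 4 a^3 c + a^2 b^2 - 4 b^3 - 27 c^2.
Plug a = -1, b = -3, c = 0:
  18*(-1)*(-3)*(0) - 4*(-1)^3*(0) + (-1)^2*(-3)^2 - 4*(-3)^3 - 27*(0)^2
  = 0 + (0) + 9 + (108) + (0)
  = 117.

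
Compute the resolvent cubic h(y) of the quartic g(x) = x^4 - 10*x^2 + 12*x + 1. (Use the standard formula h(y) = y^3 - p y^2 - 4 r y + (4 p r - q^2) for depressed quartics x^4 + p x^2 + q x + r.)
h(y) = y^3 + 10*y^2 - 4*y - 184

Identify coefficients: p = -10, q = 12, r = 1.
Plug into h(y) = y^3 - p y^2 - 4 r y + (4 p r - q^2):
  h(y) = y^3 - (-10) y^2 - 4*(1) y + (4*(-10)*(1) - (12)^2)
       = y^3 + (10) y^2 + (-4) y + (-184).
Simplifying: h(y) = y^3 + 10*y^2 - 4*y - 184.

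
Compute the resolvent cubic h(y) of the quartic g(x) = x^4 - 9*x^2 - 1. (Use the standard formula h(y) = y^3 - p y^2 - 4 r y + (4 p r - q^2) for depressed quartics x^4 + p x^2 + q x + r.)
h(y) = y^3 + 9*y^2 + 4*y + 36

Identify coefficients: p = -9, q = 0, r = -1.
Plug into h(y) = y^3 - p y^2 - 4 r y + (4 p r - q^2):
  h(y) = y^3 - (-9) y^2 - 4*(-1) y + (4*(-9)*(-1) - (0)^2)
       = y^3 + (9) y^2 + (4) y + (36).
Simplifying: h(y) = y^3 + 9*y^2 + 4*y + 36.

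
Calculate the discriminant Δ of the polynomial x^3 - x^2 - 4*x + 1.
Δ = 321

For x^3 + a x^2 + b x + c the discriminant is Δ = 18 a b c - 4 a^3 c + a^2 b^2 - 4 b^3 - 27 c^2.
Plug a = -1, b = -4, c = 1:
  18*(-1)*(-4)*(1) - 4*(-1)^3*(1) + (-1)^2*(-4)^2 - 4*(-4)^3 - 27*(1)^2
  = 72 + (4) + 16 + (256) + (-27)
  = 321.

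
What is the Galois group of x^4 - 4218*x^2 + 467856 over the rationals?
Gal(K/Q) = Z/2Z (cyclic of order 2)

f factors as (x^2 - 114)(x^2 - 4104), so the splitting field is K = Q(sqrt(114), sqrt(4104)). The squarefree part of 114 is 114 and the squarefree part of 4104 is also 114, so sqrt(114) and sqrt(4104) are both rational multiples of sqrt(114). Hence Q(sqrt(114)) = Q(sqrt(4104)) = Q(sqrt(114)), and the splitting field collapses to a single degree-2 extension with Galois group Z/2Z.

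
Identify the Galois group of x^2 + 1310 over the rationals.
Gal(K/Q) = Z/2Z (cyclic of order 2)

x^2 + 1310 is irreducible over Q since -1310 is not a rational square. The splitting field Q(sqrt(-1310)) has degree 2 over Q, and its unique nontrivial automorphism is sqrt(-1310) ↦ -sqrt(-1310). Hence Gal(Q(sqrt(-1310))/Q) = Z/2Z.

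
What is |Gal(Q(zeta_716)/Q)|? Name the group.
|Gal(Q(zeta_716)/Q)| = phi(716) = 356; group ≅ (Z/716Z)^* ≅ Z/2Z × Z/178Z

The n-th cyclotomic polynomial Φ_716(x) is the minimal polynomial of zeta_716 over Q and has degree phi(716) = 356. So Q(zeta_716) is a degree-356 Galois extension with Galois group (Z/716Z)^*. By CRT, (Z/716Z)^* ≅ (Z/4Z)^* × (Z/179Z)^*. Each prime-power unit group is (Z/4Z)^* ≅ Z/2Z; (Z/179Z)^* ≅ Z/178Z. Hence Gal(Q(zeta_716)/Q) ≅ Z/2Z × Z/178Z.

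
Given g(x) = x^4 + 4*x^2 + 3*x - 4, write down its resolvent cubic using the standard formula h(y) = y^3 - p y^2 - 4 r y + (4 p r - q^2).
h(y) = y^3 - 4*y^2 + 16*y - 73

Identify coefficients: p = 4, q = 3, r = -4.
Plug into h(y) = y^3 - p y^2 - 4 r y + (4 p r - q^2):
  h(y) = y^3 - (4) y^2 - 4*(-4) y + (4*(4)*(-4) - (3)^2)
       = y^3 + (-4) y^2 + (16) y + (-73).
Simplifying: h(y) = y^3 - 4*y^2 + 16*y - 73.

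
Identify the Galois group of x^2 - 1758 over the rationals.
Gal(K/Q) = Z/2Z (cyclic of order 2)

x^2 - 1758 is irreducible over Q since 1758 is not a rational square. The splitting field Q(sqrt(1758)) has degree 2 over Q, and its unique nontrivial automorphism is sqrt(1758) ↦ -sqrt(1758). Hence Gal(Q(sqrt(1758))/Q) = Z/2Z.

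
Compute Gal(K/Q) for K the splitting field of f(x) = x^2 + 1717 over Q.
Gal(K/Q) = Z/2Z (cyclic of order 2)

x^2 + 1717 is irreducible over Q since -1717 is not a rational square. The splitting field Q(sqrt(-1717)) has degree 2 over Q, and its unique nontrivial automorphism is sqrt(-1717) ↦ -sqrt(-1717). Hence Gal(Q(sqrt(-1717))/Q) = Z/2Z.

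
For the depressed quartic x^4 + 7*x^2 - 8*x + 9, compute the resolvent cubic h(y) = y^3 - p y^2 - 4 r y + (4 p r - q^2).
h(y) = y^3 - 7*y^2 - 36*y + 188

Identify coefficients: p = 7, q = -8, r = 9.
Plug into h(y) = y^3 - p y^2 - 4 r y + (4 p r - q^2):
  h(y) = y^3 - (7) y^2 - 4*(9) y + (4*(7)*(9) - (-8)^2)
       = y^3 + (-7) y^2 + (-36) y + (188).
Simplifying: h(y) = y^3 - 7*y^2 - 36*y + 188.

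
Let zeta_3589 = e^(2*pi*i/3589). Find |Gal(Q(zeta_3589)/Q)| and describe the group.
|Gal(Q(zeta_3589)/Q)| = phi(3589) = 3456; group ≅ (Z/3589Z)^* ≅ Z/36Z × Z/96Z

The n-th cyclotomic polynomial Φ_3589(x) is the minimal polynomial of zeta_3589 over Q and has degree phi(3589) = 3456. So Q(zeta_3589) is a degree-3456 Galois extension with Galois group (Z/3589Z)^*. By CRT, (Z/3589Z)^* ≅ (Z/37Z)^* × (Z/97Z)^*. Each prime-power unit group is (Z/37Z)^* ≅ Z/36Z; (Z/97Z)^* ≅ Z/96Z. Hence Gal(Q(zeta_3589)/Q) ≅ Z/36Z × Z/96Z.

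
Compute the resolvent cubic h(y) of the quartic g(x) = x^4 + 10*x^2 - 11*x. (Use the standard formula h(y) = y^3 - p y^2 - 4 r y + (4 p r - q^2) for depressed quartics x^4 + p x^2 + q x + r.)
h(y) = y^3 - 10*y^2 - 121

Identify coefficients: p = 10, q = -11, r = 0.
Plug into h(y) = y^3 - p y^2 - 4 r y + (4 p r - q^2):
  h(y) = y^3 - (10) y^2 - 4*(0) y + (4*(10)*(0) - (-11)^2)
       = y^3 + (-10) y^2 + (0) y + (-121).
Simplifying: h(y) = y^3 - 10*y^2 - 121.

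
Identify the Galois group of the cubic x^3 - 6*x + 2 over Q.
Gal(K/Q) = S_3 (symmetric group of order 6)

Compute the discriminant of x^3 + (0)*x^2 + (-6)*x + (2): Δ = 756. Since Δ is not a rational square, the Galois group is not contained in A_3; it must be the full S_3 (irreducibility of the cubic rules out anything smaller).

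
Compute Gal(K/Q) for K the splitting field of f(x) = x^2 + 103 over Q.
Gal(K/Q) = Z/2Z (cyclic of order 2)

x^2 + 103 is irreducible over Q since -103 is not a rational square. The splitting field Q(sqrt(-103)) has degree 2 over Q, and its unique nontrivial automorphism is sqrt(-103) ↦ -sqrt(-103). Hence Gal(Q(sqrt(-103))/Q) = Z/2Z.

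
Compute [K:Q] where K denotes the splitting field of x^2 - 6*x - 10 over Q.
[K:Q] = 2

The discriminant of x^2 + (-6)*x + (-10) is b^2 - 4c = 36 - (-40) = 76. Since 76 is not a perfect square in Q, the polynomial is irreducible over Q. Its two roots generate a degree-2 extension, so [K:Q] = 2.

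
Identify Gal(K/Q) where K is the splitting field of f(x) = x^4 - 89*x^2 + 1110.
Gal(K/Q) = V_4 (Klein four-group, Z/2Z × Z/2Z)

f factors as (x^2 - 74)(x^2 - 15), so the splitting field is K = Q(sqrt(74), sqrt(15)). The elements 74, 15, 1110 are all non-squares in Q, so sqrt(74) and sqrt(15) generate independent quadratic extensions. Thus [K:Q] = 4 and Gal(K/Q) is generated by the two order-2 automorphisms sqrt(74) ↦ -sqrt(74) and sqrt(15) ↦ -sqrt(15), giving V_4.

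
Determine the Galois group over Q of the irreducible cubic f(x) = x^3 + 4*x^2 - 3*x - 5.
Gal(K/Q) = S_3 (symmetric group of order 6)

Compute the discriminant of x^3 + (4)*x^2 + (-3)*x + (-5): Δ = 1937. Since Δ is not a rational square, the Galois group is not contained in A_3; it must be the full S_3 (irreducibility of the cubic rules out anything smaller).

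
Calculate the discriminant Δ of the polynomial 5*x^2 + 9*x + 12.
Δ = -159

For a quadratic a x^2 + b x + c the discriminant is Δ = b^2 - 4ac = (9)^2 - 4*(5)*(12) = 81 - (240) = -159.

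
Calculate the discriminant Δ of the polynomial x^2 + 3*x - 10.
Δ = 49

For a quadratic a x^2 + b x + c the discriminant is Δ = b^2 - 4ac = (3)^2 - 4*(1)*(-10) = 9 - (-40) = 49.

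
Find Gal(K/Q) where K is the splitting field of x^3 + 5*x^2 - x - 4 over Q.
Gal(K/Q) = S_3 (symmetric group of order 6)

Compute the discriminant of x^3 + (5)*x^2 + (-1)*x + (-4): Δ = 1957. Since Δ is not a rational square, the Galois group is not contained in A_3; it must be the full S_3 (irreducibility of the cubic rules out anything smaller).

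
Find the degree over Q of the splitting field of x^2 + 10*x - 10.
[K:Q] = 2

The discriminant of x^2 + (10)*x + (-10) is b^2 - 4c = 100 - (-40) = 140. Since 140 is not a perfect square in Q, the polynomial is irreducible over Q. Its two roots generate a degree-2 extension, so [K:Q] = 2.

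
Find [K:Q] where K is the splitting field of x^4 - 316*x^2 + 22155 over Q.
[K:Q] = 4

f factors as (x^2 - 211)(x^2 - 105); the splitting field is K = Q(sqrt(211), sqrt(105)). Since 211, 105, and 22155 are all non-squares in Q, the three subfields Q(sqrt(211)), Q(sqrt(105)), Q(sqrt(22155)) are distinct degree-2 extensions, so [K:Q] = 4 (Klein four Galois group).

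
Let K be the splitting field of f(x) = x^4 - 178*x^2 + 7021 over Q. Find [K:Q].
[K:Q] = 4

f factors as (x^2 - 59)(x^2 - 119); the splitting field is K = Q(sqrt(59), sqrt(119)). Since 59, 119, and 7021 are all non-squares in Q, the three subfields Q(sqrt(59)), Q(sqrt(119)), Q(sqrt(7021)) are distinct degree-2 extensions, so [K:Q] = 4 (Klein four Galois group).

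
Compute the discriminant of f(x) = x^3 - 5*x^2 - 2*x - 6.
Δ = -4920

For x^3 + a x^2 + b x + c the discriminant is Δ = 18 a b c - 4 a^3 c + a^2 b^2 - 4 b^3 - 27 c^2.
Plug a = -5, b = -2, c = -6:
  18*(-5)*(-2)*(-6) - 4*(-5)^3*(-6) + (-5)^2*(-2)^2 - 4*(-2)^3 - 27*(-6)^2
  = -1080 + (-3000) + 100 + (32) + (-972)
  = -4920.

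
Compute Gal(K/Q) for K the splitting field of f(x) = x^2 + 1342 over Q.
Gal(K/Q) = Z/2Z (cyclic of order 2)

x^2 + 1342 is irreducible over Q since -1342 is not a rational square. The splitting field Q(sqrt(-1342)) has degree 2 over Q, and its unique nontrivial automorphism is sqrt(-1342) ↦ -sqrt(-1342). Hence Gal(Q(sqrt(-1342))/Q) = Z/2Z.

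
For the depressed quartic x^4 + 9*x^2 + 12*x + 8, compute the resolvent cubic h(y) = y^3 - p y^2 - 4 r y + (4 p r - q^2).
h(y) = y^3 - 9*y^2 - 32*y + 144

Identify coefficients: p = 9, q = 12, r = 8.
Plug into h(y) = y^3 - p y^2 - 4 r y + (4 p r - q^2):
  h(y) = y^3 - (9) y^2 - 4*(8) y + (4*(9)*(8) - (12)^2)
       = y^3 + (-9) y^2 + (-32) y + (144).
Simplifying: h(y) = y^3 - 9*y^2 - 32*y + 144.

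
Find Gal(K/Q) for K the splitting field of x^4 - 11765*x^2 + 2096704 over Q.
Gal(K/Q) = Z/2Z (cyclic of order 2)

f factors as (x^2 - 181)(x^2 - 11584), so the splitting field is K = Q(sqrt(181), sqrt(11584)). The squarefree part of 181 is 181 and the squarefree part of 11584 is also 181, so sqrt(181) and sqrt(11584) are both rational multiples of sqrt(181). Hence Q(sqrt(181)) = Q(sqrt(11584)) = Q(sqrt(181)), and the splitting field collapses to a single degree-2 extension with Galois group Z/2Z.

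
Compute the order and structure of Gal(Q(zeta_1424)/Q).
|Gal(Q(zeta_1424)/Q)| = phi(1424) = 704; group ≅ (Z/1424Z)^* ≅ Z/2Z × Z/4Z × Z/88Z

The n-th cyclotomic polynomial Φ_1424(x) is the minimal polynomial of zeta_1424 over Q and has degree phi(1424) = 704. So Q(zeta_1424) is a degree-704 Galois extension with Galois group (Z/1424Z)^*. By CRT, (Z/1424Z)^* ≅ (Z/16Z)^* × (Z/89Z)^*. Each prime-power unit group is (Z/16Z)^* ≅ Z/2Z × Z/4Z; (Z/89Z)^* ≅ Z/88Z. Hence Gal(Q(zeta_1424)/Q) ≅ Z/2Z × Z/4Z × Z/88Z.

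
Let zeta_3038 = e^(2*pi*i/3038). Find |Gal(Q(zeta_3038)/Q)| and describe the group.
|Gal(Q(zeta_3038)/Q)| = phi(3038) = 1260; group ≅ (Z/3038Z)^* ≅ Z/30Z × Z/42Z

The n-th cyclotomic polynomial Φ_3038(x) is the minimal polynomial of zeta_3038 over Q and has degree phi(3038) = 1260. So Q(zeta_3038) is a degree-1260 Galois extension with Galois group (Z/3038Z)^*. By CRT, (Z/3038Z)^* ≅ (Z/2Z)^* × (Z/49Z)^* × (Z/31Z)^*. Each prime-power unit group is (Z/2Z)^* ≅ trivial group (order 1); (Z/49Z)^* ≅ Z/42Z; (Z/31Z)^* ≅ Z/30Z. Hence Gal(Q(zeta_3038)/Q) ≅ Z/30Z × Z/42Z.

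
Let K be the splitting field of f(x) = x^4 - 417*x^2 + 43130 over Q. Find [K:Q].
[K:Q] = 4

f factors as (x^2 - 227)(x^2 - 190); the splitting field is K = Q(sqrt(227), sqrt(190)). Since 227, 190, and 43130 are all non-squares in Q, the three subfields Q(sqrt(227)), Q(sqrt(190)), Q(sqrt(43130)) are distinct degree-2 extensions, so [K:Q] = 4 (Klein four Galois group).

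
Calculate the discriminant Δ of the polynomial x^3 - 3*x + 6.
Δ = -864

For a depressed cubic x^3 + p x + q the discriminant is Δ = -4 p^3 - 27 q^2 = -4*(-3)^3 - 27*(6)^2 = 108 - 972 = -864.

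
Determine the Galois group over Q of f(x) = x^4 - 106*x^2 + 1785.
Gal(K/Q) = V_4 (Klein four-group, Z/2Z × Z/2Z)

f factors as (x^2 - 85)(x^2 - 21), so the splitting field is K = Q(sqrt(85), sqrt(21)). The elements 85, 21, 1785 are all non-squares in Q, so sqrt(85) and sqrt(21) generate independent quadratic extensions. Thus [K:Q] = 4 and Gal(K/Q) is generated by the two order-2 automorphisms sqrt(85) ↦ -sqrt(85) and sqrt(21) ↦ -sqrt(21), giving V_4.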